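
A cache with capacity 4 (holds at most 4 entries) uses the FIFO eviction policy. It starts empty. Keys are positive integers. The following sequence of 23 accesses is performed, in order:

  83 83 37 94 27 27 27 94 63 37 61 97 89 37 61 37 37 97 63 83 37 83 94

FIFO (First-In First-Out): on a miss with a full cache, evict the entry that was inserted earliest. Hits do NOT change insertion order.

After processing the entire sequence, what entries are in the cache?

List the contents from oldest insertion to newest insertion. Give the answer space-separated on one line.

FIFO simulation (capacity=4):
  1. access 83: MISS. Cache (old->new): [83]
  2. access 83: HIT. Cache (old->new): [83]
  3. access 37: MISS. Cache (old->new): [83 37]
  4. access 94: MISS. Cache (old->new): [83 37 94]
  5. access 27: MISS. Cache (old->new): [83 37 94 27]
  6. access 27: HIT. Cache (old->new): [83 37 94 27]
  7. access 27: HIT. Cache (old->new): [83 37 94 27]
  8. access 94: HIT. Cache (old->new): [83 37 94 27]
  9. access 63: MISS, evict 83. Cache (old->new): [37 94 27 63]
  10. access 37: HIT. Cache (old->new): [37 94 27 63]
  11. access 61: MISS, evict 37. Cache (old->new): [94 27 63 61]
  12. access 97: MISS, evict 94. Cache (old->new): [27 63 61 97]
  13. access 89: MISS, evict 27. Cache (old->new): [63 61 97 89]
  14. access 37: MISS, evict 63. Cache (old->new): [61 97 89 37]
  15. access 61: HIT. Cache (old->new): [61 97 89 37]
  16. access 37: HIT. Cache (old->new): [61 97 89 37]
  17. access 37: HIT. Cache (old->new): [61 97 89 37]
  18. access 97: HIT. Cache (old->new): [61 97 89 37]
  19. access 63: MISS, evict 61. Cache (old->new): [97 89 37 63]
  20. access 83: MISS, evict 97. Cache (old->new): [89 37 63 83]
  21. access 37: HIT. Cache (old->new): [89 37 63 83]
  22. access 83: HIT. Cache (old->new): [89 37 63 83]
  23. access 94: MISS, evict 89. Cache (old->new): [37 63 83 94]
Total: 11 hits, 12 misses, 8 evictions

Answer: 37 63 83 94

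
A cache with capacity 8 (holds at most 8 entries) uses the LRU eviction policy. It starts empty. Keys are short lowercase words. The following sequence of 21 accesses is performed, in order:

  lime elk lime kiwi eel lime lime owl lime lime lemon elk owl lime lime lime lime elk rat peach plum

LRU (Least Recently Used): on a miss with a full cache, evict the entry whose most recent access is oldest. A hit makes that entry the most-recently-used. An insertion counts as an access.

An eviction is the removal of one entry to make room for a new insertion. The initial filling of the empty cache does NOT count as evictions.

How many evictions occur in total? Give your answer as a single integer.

LRU simulation (capacity=8):
  1. access lime: MISS. Cache (LRU->MRU): [lime]
  2. access elk: MISS. Cache (LRU->MRU): [lime elk]
  3. access lime: HIT. Cache (LRU->MRU): [elk lime]
  4. access kiwi: MISS. Cache (LRU->MRU): [elk lime kiwi]
  5. access eel: MISS. Cache (LRU->MRU): [elk lime kiwi eel]
  6. access lime: HIT. Cache (LRU->MRU): [elk kiwi eel lime]
  7. access lime: HIT. Cache (LRU->MRU): [elk kiwi eel lime]
  8. access owl: MISS. Cache (LRU->MRU): [elk kiwi eel lime owl]
  9. access lime: HIT. Cache (LRU->MRU): [elk kiwi eel owl lime]
  10. access lime: HIT. Cache (LRU->MRU): [elk kiwi eel owl lime]
  11. access lemon: MISS. Cache (LRU->MRU): [elk kiwi eel owl lime lemon]
  12. access elk: HIT. Cache (LRU->MRU): [kiwi eel owl lime lemon elk]
  13. access owl: HIT. Cache (LRU->MRU): [kiwi eel lime lemon elk owl]
  14. access lime: HIT. Cache (LRU->MRU): [kiwi eel lemon elk owl lime]
  15. access lime: HIT. Cache (LRU->MRU): [kiwi eel lemon elk owl lime]
  16. access lime: HIT. Cache (LRU->MRU): [kiwi eel lemon elk owl lime]
  17. access lime: HIT. Cache (LRU->MRU): [kiwi eel lemon elk owl lime]
  18. access elk: HIT. Cache (LRU->MRU): [kiwi eel lemon owl lime elk]
  19. access rat: MISS. Cache (LRU->MRU): [kiwi eel lemon owl lime elk rat]
  20. access peach: MISS. Cache (LRU->MRU): [kiwi eel lemon owl lime elk rat peach]
  21. access plum: MISS, evict kiwi. Cache (LRU->MRU): [eel lemon owl lime elk rat peach plum]
Total: 12 hits, 9 misses, 1 evictions

Answer: 1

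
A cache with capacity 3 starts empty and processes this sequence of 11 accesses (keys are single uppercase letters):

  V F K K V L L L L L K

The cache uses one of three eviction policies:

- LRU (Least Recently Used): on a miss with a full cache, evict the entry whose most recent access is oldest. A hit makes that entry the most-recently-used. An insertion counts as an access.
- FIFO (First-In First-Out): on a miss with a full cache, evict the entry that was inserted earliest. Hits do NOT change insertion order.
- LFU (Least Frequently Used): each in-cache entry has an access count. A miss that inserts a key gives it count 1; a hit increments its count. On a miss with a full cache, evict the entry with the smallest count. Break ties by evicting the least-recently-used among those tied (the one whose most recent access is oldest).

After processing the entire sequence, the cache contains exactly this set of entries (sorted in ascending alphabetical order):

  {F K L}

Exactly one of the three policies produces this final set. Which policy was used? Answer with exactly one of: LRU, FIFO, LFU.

Answer: FIFO

Derivation:
Simulating under each policy and comparing final sets:
  LRU: final set = {K L V} -> differs
  FIFO: final set = {F K L} -> MATCHES target
  LFU: final set = {K L V} -> differs
Only FIFO produces the target set.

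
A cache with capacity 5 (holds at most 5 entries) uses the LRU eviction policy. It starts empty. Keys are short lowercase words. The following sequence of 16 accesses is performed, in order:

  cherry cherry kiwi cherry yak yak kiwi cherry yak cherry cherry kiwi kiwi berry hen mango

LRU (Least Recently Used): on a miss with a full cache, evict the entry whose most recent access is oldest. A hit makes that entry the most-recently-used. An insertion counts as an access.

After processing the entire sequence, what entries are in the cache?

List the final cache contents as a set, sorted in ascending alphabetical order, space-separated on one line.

LRU simulation (capacity=5):
  1. access cherry: MISS. Cache (LRU->MRU): [cherry]
  2. access cherry: HIT. Cache (LRU->MRU): [cherry]
  3. access kiwi: MISS. Cache (LRU->MRU): [cherry kiwi]
  4. access cherry: HIT. Cache (LRU->MRU): [kiwi cherry]
  5. access yak: MISS. Cache (LRU->MRU): [kiwi cherry yak]
  6. access yak: HIT. Cache (LRU->MRU): [kiwi cherry yak]
  7. access kiwi: HIT. Cache (LRU->MRU): [cherry yak kiwi]
  8. access cherry: HIT. Cache (LRU->MRU): [yak kiwi cherry]
  9. access yak: HIT. Cache (LRU->MRU): [kiwi cherry yak]
  10. access cherry: HIT. Cache (LRU->MRU): [kiwi yak cherry]
  11. access cherry: HIT. Cache (LRU->MRU): [kiwi yak cherry]
  12. access kiwi: HIT. Cache (LRU->MRU): [yak cherry kiwi]
  13. access kiwi: HIT. Cache (LRU->MRU): [yak cherry kiwi]
  14. access berry: MISS. Cache (LRU->MRU): [yak cherry kiwi berry]
  15. access hen: MISS. Cache (LRU->MRU): [yak cherry kiwi berry hen]
  16. access mango: MISS, evict yak. Cache (LRU->MRU): [cherry kiwi berry hen mango]
Total: 10 hits, 6 misses, 1 evictions

Answer: berry cherry hen kiwi mango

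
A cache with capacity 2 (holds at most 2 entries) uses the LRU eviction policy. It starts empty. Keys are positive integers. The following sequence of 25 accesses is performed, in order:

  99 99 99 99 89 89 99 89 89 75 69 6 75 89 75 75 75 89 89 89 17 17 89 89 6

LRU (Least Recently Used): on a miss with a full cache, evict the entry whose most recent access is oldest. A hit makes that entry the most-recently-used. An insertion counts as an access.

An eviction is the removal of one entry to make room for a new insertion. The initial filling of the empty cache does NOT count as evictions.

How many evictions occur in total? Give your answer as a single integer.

LRU simulation (capacity=2):
  1. access 99: MISS. Cache (LRU->MRU): [99]
  2. access 99: HIT. Cache (LRU->MRU): [99]
  3. access 99: HIT. Cache (LRU->MRU): [99]
  4. access 99: HIT. Cache (LRU->MRU): [99]
  5. access 89: MISS. Cache (LRU->MRU): [99 89]
  6. access 89: HIT. Cache (LRU->MRU): [99 89]
  7. access 99: HIT. Cache (LRU->MRU): [89 99]
  8. access 89: HIT. Cache (LRU->MRU): [99 89]
  9. access 89: HIT. Cache (LRU->MRU): [99 89]
  10. access 75: MISS, evict 99. Cache (LRU->MRU): [89 75]
  11. access 69: MISS, evict 89. Cache (LRU->MRU): [75 69]
  12. access 6: MISS, evict 75. Cache (LRU->MRU): [69 6]
  13. access 75: MISS, evict 69. Cache (LRU->MRU): [6 75]
  14. access 89: MISS, evict 6. Cache (LRU->MRU): [75 89]
  15. access 75: HIT. Cache (LRU->MRU): [89 75]
  16. access 75: HIT. Cache (LRU->MRU): [89 75]
  17. access 75: HIT. Cache (LRU->MRU): [89 75]
  18. access 89: HIT. Cache (LRU->MRU): [75 89]
  19. access 89: HIT. Cache (LRU->MRU): [75 89]
  20. access 89: HIT. Cache (LRU->MRU): [75 89]
  21. access 17: MISS, evict 75. Cache (LRU->MRU): [89 17]
  22. access 17: HIT. Cache (LRU->MRU): [89 17]
  23. access 89: HIT. Cache (LRU->MRU): [17 89]
  24. access 89: HIT. Cache (LRU->MRU): [17 89]
  25. access 6: MISS, evict 17. Cache (LRU->MRU): [89 6]
Total: 16 hits, 9 misses, 7 evictions

Answer: 7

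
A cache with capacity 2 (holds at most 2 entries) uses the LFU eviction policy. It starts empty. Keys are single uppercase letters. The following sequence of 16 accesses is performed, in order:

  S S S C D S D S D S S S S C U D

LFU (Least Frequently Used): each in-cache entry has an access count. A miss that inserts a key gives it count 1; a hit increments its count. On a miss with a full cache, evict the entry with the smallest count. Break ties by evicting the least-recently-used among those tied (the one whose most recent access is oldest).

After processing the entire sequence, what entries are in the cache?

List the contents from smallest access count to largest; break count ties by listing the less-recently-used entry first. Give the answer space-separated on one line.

LFU simulation (capacity=2):
  1. access S: MISS. Cache: [S(c=1)]
  2. access S: HIT, count now 2. Cache: [S(c=2)]
  3. access S: HIT, count now 3. Cache: [S(c=3)]
  4. access C: MISS. Cache: [C(c=1) S(c=3)]
  5. access D: MISS, evict C(c=1). Cache: [D(c=1) S(c=3)]
  6. access S: HIT, count now 4. Cache: [D(c=1) S(c=4)]
  7. access D: HIT, count now 2. Cache: [D(c=2) S(c=4)]
  8. access S: HIT, count now 5. Cache: [D(c=2) S(c=5)]
  9. access D: HIT, count now 3. Cache: [D(c=3) S(c=5)]
  10. access S: HIT, count now 6. Cache: [D(c=3) S(c=6)]
  11. access S: HIT, count now 7. Cache: [D(c=3) S(c=7)]
  12. access S: HIT, count now 8. Cache: [D(c=3) S(c=8)]
  13. access S: HIT, count now 9. Cache: [D(c=3) S(c=9)]
  14. access C: MISS, evict D(c=3). Cache: [C(c=1) S(c=9)]
  15. access U: MISS, evict C(c=1). Cache: [U(c=1) S(c=9)]
  16. access D: MISS, evict U(c=1). Cache: [D(c=1) S(c=9)]
Total: 10 hits, 6 misses, 4 evictions

Answer: D S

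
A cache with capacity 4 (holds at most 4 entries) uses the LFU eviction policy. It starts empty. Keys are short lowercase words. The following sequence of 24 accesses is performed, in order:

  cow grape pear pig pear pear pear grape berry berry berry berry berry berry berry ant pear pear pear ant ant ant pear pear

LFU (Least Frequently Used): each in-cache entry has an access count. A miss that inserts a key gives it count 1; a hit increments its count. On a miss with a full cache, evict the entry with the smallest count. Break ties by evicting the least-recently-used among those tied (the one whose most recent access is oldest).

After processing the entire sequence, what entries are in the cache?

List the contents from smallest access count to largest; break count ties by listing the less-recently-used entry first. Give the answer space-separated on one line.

LFU simulation (capacity=4):
  1. access cow: MISS. Cache: [cow(c=1)]
  2. access grape: MISS. Cache: [cow(c=1) grape(c=1)]
  3. access pear: MISS. Cache: [cow(c=1) grape(c=1) pear(c=1)]
  4. access pig: MISS. Cache: [cow(c=1) grape(c=1) pear(c=1) pig(c=1)]
  5. access pear: HIT, count now 2. Cache: [cow(c=1) grape(c=1) pig(c=1) pear(c=2)]
  6. access pear: HIT, count now 3. Cache: [cow(c=1) grape(c=1) pig(c=1) pear(c=3)]
  7. access pear: HIT, count now 4. Cache: [cow(c=1) grape(c=1) pig(c=1) pear(c=4)]
  8. access grape: HIT, count now 2. Cache: [cow(c=1) pig(c=1) grape(c=2) pear(c=4)]
  9. access berry: MISS, evict cow(c=1). Cache: [pig(c=1) berry(c=1) grape(c=2) pear(c=4)]
  10. access berry: HIT, count now 2. Cache: [pig(c=1) grape(c=2) berry(c=2) pear(c=4)]
  11. access berry: HIT, count now 3. Cache: [pig(c=1) grape(c=2) berry(c=3) pear(c=4)]
  12. access berry: HIT, count now 4. Cache: [pig(c=1) grape(c=2) pear(c=4) berry(c=4)]
  13. access berry: HIT, count now 5. Cache: [pig(c=1) grape(c=2) pear(c=4) berry(c=5)]
  14. access berry: HIT, count now 6. Cache: [pig(c=1) grape(c=2) pear(c=4) berry(c=6)]
  15. access berry: HIT, count now 7. Cache: [pig(c=1) grape(c=2) pear(c=4) berry(c=7)]
  16. access ant: MISS, evict pig(c=1). Cache: [ant(c=1) grape(c=2) pear(c=4) berry(c=7)]
  17. access pear: HIT, count now 5. Cache: [ant(c=1) grape(c=2) pear(c=5) berry(c=7)]
  18. access pear: HIT, count now 6. Cache: [ant(c=1) grape(c=2) pear(c=6) berry(c=7)]
  19. access pear: HIT, count now 7. Cache: [ant(c=1) grape(c=2) berry(c=7) pear(c=7)]
  20. access ant: HIT, count now 2. Cache: [grape(c=2) ant(c=2) berry(c=7) pear(c=7)]
  21. access ant: HIT, count now 3. Cache: [grape(c=2) ant(c=3) berry(c=7) pear(c=7)]
  22. access ant: HIT, count now 4. Cache: [grape(c=2) ant(c=4) berry(c=7) pear(c=7)]
  23. access pear: HIT, count now 8. Cache: [grape(c=2) ant(c=4) berry(c=7) pear(c=8)]
  24. access pear: HIT, count now 9. Cache: [grape(c=2) ant(c=4) berry(c=7) pear(c=9)]
Total: 18 hits, 6 misses, 2 evictions

Answer: grape ant berry pear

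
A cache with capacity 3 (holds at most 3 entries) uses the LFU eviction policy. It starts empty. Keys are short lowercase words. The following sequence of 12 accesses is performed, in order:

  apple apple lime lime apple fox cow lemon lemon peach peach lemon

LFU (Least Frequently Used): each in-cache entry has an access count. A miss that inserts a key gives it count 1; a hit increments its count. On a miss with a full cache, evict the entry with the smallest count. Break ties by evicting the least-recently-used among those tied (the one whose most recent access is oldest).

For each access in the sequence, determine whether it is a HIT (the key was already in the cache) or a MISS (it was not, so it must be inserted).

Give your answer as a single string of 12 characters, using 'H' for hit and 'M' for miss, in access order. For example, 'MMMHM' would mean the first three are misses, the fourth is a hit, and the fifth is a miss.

LFU simulation (capacity=3):
  1. access apple: MISS. Cache: [apple(c=1)]
  2. access apple: HIT, count now 2. Cache: [apple(c=2)]
  3. access lime: MISS. Cache: [lime(c=1) apple(c=2)]
  4. access lime: HIT, count now 2. Cache: [apple(c=2) lime(c=2)]
  5. access apple: HIT, count now 3. Cache: [lime(c=2) apple(c=3)]
  6. access fox: MISS. Cache: [fox(c=1) lime(c=2) apple(c=3)]
  7. access cow: MISS, evict fox(c=1). Cache: [cow(c=1) lime(c=2) apple(c=3)]
  8. access lemon: MISS, evict cow(c=1). Cache: [lemon(c=1) lime(c=2) apple(c=3)]
  9. access lemon: HIT, count now 2. Cache: [lime(c=2) lemon(c=2) apple(c=3)]
  10. access peach: MISS, evict lime(c=2). Cache: [peach(c=1) lemon(c=2) apple(c=3)]
  11. access peach: HIT, count now 2. Cache: [lemon(c=2) peach(c=2) apple(c=3)]
  12. access lemon: HIT, count now 3. Cache: [peach(c=2) apple(c=3) lemon(c=3)]
Total: 6 hits, 6 misses, 3 evictions

Answer: MHMHHMMMHMHH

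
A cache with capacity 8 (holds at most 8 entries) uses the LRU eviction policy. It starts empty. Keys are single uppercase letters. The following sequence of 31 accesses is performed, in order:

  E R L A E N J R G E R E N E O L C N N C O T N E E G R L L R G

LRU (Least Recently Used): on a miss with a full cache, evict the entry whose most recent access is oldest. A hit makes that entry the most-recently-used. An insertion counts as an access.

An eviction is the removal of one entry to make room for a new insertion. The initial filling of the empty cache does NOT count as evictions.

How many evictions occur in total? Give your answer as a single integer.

Answer: 2

Derivation:
LRU simulation (capacity=8):
  1. access E: MISS. Cache (LRU->MRU): [E]
  2. access R: MISS. Cache (LRU->MRU): [E R]
  3. access L: MISS. Cache (LRU->MRU): [E R L]
  4. access A: MISS. Cache (LRU->MRU): [E R L A]
  5. access E: HIT. Cache (LRU->MRU): [R L A E]
  6. access N: MISS. Cache (LRU->MRU): [R L A E N]
  7. access J: MISS. Cache (LRU->MRU): [R L A E N J]
  8. access R: HIT. Cache (LRU->MRU): [L A E N J R]
  9. access G: MISS. Cache (LRU->MRU): [L A E N J R G]
  10. access E: HIT. Cache (LRU->MRU): [L A N J R G E]
  11. access R: HIT. Cache (LRU->MRU): [L A N J G E R]
  12. access E: HIT. Cache (LRU->MRU): [L A N J G R E]
  13. access N: HIT. Cache (LRU->MRU): [L A J G R E N]
  14. access E: HIT. Cache (LRU->MRU): [L A J G R N E]
  15. access O: MISS. Cache (LRU->MRU): [L A J G R N E O]
  16. access L: HIT. Cache (LRU->MRU): [A J G R N E O L]
  17. access C: MISS, evict A. Cache (LRU->MRU): [J G R N E O L C]
  18. access N: HIT. Cache (LRU->MRU): [J G R E O L C N]
  19. access N: HIT. Cache (LRU->MRU): [J G R E O L C N]
  20. access C: HIT. Cache (LRU->MRU): [J G R E O L N C]
  21. access O: HIT. Cache (LRU->MRU): [J G R E L N C O]
  22. access T: MISS, evict J. Cache (LRU->MRU): [G R E L N C O T]
  23. access N: HIT. Cache (LRU->MRU): [G R E L C O T N]
  24. access E: HIT. Cache (LRU->MRU): [G R L C O T N E]
  25. access E: HIT. Cache (LRU->MRU): [G R L C O T N E]
  26. access G: HIT. Cache (LRU->MRU): [R L C O T N E G]
  27. access R: HIT. Cache (LRU->MRU): [L C O T N E G R]
  28. access L: HIT. Cache (LRU->MRU): [C O T N E G R L]
  29. access L: HIT. Cache (LRU->MRU): [C O T N E G R L]
  30. access R: HIT. Cache (LRU->MRU): [C O T N E G L R]
  31. access G: HIT. Cache (LRU->MRU): [C O T N E L R G]
Total: 21 hits, 10 misses, 2 evictions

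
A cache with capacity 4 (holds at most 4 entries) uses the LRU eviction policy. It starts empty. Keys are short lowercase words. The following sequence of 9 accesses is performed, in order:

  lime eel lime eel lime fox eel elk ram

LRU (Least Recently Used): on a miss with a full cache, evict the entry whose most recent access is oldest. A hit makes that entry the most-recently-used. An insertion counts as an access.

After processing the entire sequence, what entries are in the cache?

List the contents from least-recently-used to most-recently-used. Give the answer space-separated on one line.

LRU simulation (capacity=4):
  1. access lime: MISS. Cache (LRU->MRU): [lime]
  2. access eel: MISS. Cache (LRU->MRU): [lime eel]
  3. access lime: HIT. Cache (LRU->MRU): [eel lime]
  4. access eel: HIT. Cache (LRU->MRU): [lime eel]
  5. access lime: HIT. Cache (LRU->MRU): [eel lime]
  6. access fox: MISS. Cache (LRU->MRU): [eel lime fox]
  7. access eel: HIT. Cache (LRU->MRU): [lime fox eel]
  8. access elk: MISS. Cache (LRU->MRU): [lime fox eel elk]
  9. access ram: MISS, evict lime. Cache (LRU->MRU): [fox eel elk ram]
Total: 4 hits, 5 misses, 1 evictions

Answer: fox eel elk ram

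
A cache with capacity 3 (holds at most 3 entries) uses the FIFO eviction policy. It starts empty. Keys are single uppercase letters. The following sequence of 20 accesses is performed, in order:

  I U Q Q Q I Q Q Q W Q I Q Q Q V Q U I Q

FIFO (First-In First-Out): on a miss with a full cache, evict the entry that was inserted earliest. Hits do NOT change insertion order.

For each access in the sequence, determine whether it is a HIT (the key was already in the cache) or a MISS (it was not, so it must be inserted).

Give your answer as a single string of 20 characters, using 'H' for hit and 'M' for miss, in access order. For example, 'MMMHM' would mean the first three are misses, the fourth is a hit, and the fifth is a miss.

Answer: MMMHHHHHHMHMHHHMMMMH

Derivation:
FIFO simulation (capacity=3):
  1. access I: MISS. Cache (old->new): [I]
  2. access U: MISS. Cache (old->new): [I U]
  3. access Q: MISS. Cache (old->new): [I U Q]
  4. access Q: HIT. Cache (old->new): [I U Q]
  5. access Q: HIT. Cache (old->new): [I U Q]
  6. access I: HIT. Cache (old->new): [I U Q]
  7. access Q: HIT. Cache (old->new): [I U Q]
  8. access Q: HIT. Cache (old->new): [I U Q]
  9. access Q: HIT. Cache (old->new): [I U Q]
  10. access W: MISS, evict I. Cache (old->new): [U Q W]
  11. access Q: HIT. Cache (old->new): [U Q W]
  12. access I: MISS, evict U. Cache (old->new): [Q W I]
  13. access Q: HIT. Cache (old->new): [Q W I]
  14. access Q: HIT. Cache (old->new): [Q W I]
  15. access Q: HIT. Cache (old->new): [Q W I]
  16. access V: MISS, evict Q. Cache (old->new): [W I V]
  17. access Q: MISS, evict W. Cache (old->new): [I V Q]
  18. access U: MISS, evict I. Cache (old->new): [V Q U]
  19. access I: MISS, evict V. Cache (old->new): [Q U I]
  20. access Q: HIT. Cache (old->new): [Q U I]
Total: 11 hits, 9 misses, 6 evictions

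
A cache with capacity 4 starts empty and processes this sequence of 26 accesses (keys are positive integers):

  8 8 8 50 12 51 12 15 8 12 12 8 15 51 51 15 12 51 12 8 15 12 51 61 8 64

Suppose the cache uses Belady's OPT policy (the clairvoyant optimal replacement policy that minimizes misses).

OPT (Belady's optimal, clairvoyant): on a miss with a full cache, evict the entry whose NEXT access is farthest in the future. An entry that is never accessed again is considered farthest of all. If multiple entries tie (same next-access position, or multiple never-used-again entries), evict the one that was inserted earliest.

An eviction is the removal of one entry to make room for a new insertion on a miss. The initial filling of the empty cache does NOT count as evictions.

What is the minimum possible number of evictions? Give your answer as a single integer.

Answer: 3

Derivation:
OPT (Belady) simulation (capacity=4):
  1. access 8: MISS. Cache: [8]
  2. access 8: HIT. Next use of 8: step 3. Cache: [8]
  3. access 8: HIT. Next use of 8: step 9. Cache: [8]
  4. access 50: MISS. Cache: [8 50]
  5. access 12: MISS. Cache: [8 50 12]
  6. access 51: MISS. Cache: [8 50 12 51]
  7. access 12: HIT. Next use of 12: step 10. Cache: [8 50 12 51]
  8. access 15: MISS, evict 50 (next use: never). Cache: [8 12 51 15]
  9. access 8: HIT. Next use of 8: step 12. Cache: [8 12 51 15]
  10. access 12: HIT. Next use of 12: step 11. Cache: [8 12 51 15]
  11. access 12: HIT. Next use of 12: step 17. Cache: [8 12 51 15]
  12. access 8: HIT. Next use of 8: step 20. Cache: [8 12 51 15]
  13. access 15: HIT. Next use of 15: step 16. Cache: [8 12 51 15]
  14. access 51: HIT. Next use of 51: step 15. Cache: [8 12 51 15]
  15. access 51: HIT. Next use of 51: step 18. Cache: [8 12 51 15]
  16. access 15: HIT. Next use of 15: step 21. Cache: [8 12 51 15]
  17. access 12: HIT. Next use of 12: step 19. Cache: [8 12 51 15]
  18. access 51: HIT. Next use of 51: step 23. Cache: [8 12 51 15]
  19. access 12: HIT. Next use of 12: step 22. Cache: [8 12 51 15]
  20. access 8: HIT. Next use of 8: step 25. Cache: [8 12 51 15]
  21. access 15: HIT. Next use of 15: never. Cache: [8 12 51 15]
  22. access 12: HIT. Next use of 12: never. Cache: [8 12 51 15]
  23. access 51: HIT. Next use of 51: never. Cache: [8 12 51 15]
  24. access 61: MISS, evict 12 (next use: never). Cache: [8 51 15 61]
  25. access 8: HIT. Next use of 8: never. Cache: [8 51 15 61]
  26. access 64: MISS, evict 8 (next use: never). Cache: [51 15 61 64]
Total: 19 hits, 7 misses, 3 evictions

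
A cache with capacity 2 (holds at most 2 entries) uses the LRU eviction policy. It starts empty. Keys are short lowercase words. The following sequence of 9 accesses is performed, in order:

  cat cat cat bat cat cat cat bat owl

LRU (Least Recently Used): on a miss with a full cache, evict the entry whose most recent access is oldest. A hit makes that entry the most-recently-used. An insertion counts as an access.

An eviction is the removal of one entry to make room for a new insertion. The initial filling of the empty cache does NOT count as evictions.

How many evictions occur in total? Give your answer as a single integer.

Answer: 1

Derivation:
LRU simulation (capacity=2):
  1. access cat: MISS. Cache (LRU->MRU): [cat]
  2. access cat: HIT. Cache (LRU->MRU): [cat]
  3. access cat: HIT. Cache (LRU->MRU): [cat]
  4. access bat: MISS. Cache (LRU->MRU): [cat bat]
  5. access cat: HIT. Cache (LRU->MRU): [bat cat]
  6. access cat: HIT. Cache (LRU->MRU): [bat cat]
  7. access cat: HIT. Cache (LRU->MRU): [bat cat]
  8. access bat: HIT. Cache (LRU->MRU): [cat bat]
  9. access owl: MISS, evict cat. Cache (LRU->MRU): [bat owl]
Total: 6 hits, 3 misses, 1 evictions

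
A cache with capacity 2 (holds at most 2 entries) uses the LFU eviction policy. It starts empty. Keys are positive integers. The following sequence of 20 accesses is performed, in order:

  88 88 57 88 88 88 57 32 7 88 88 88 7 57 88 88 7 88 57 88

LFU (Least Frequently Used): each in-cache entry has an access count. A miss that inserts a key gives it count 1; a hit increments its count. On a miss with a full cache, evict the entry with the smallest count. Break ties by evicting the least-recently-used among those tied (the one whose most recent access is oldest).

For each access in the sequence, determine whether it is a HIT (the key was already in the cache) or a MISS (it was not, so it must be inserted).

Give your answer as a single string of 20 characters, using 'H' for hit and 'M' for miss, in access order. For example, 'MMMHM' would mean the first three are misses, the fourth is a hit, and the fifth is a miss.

Answer: MHMHHHHMMHHHHMHHMHMH

Derivation:
LFU simulation (capacity=2):
  1. access 88: MISS. Cache: [88(c=1)]
  2. access 88: HIT, count now 2. Cache: [88(c=2)]
  3. access 57: MISS. Cache: [57(c=1) 88(c=2)]
  4. access 88: HIT, count now 3. Cache: [57(c=1) 88(c=3)]
  5. access 88: HIT, count now 4. Cache: [57(c=1) 88(c=4)]
  6. access 88: HIT, count now 5. Cache: [57(c=1) 88(c=5)]
  7. access 57: HIT, count now 2. Cache: [57(c=2) 88(c=5)]
  8. access 32: MISS, evict 57(c=2). Cache: [32(c=1) 88(c=5)]
  9. access 7: MISS, evict 32(c=1). Cache: [7(c=1) 88(c=5)]
  10. access 88: HIT, count now 6. Cache: [7(c=1) 88(c=6)]
  11. access 88: HIT, count now 7. Cache: [7(c=1) 88(c=7)]
  12. access 88: HIT, count now 8. Cache: [7(c=1) 88(c=8)]
  13. access 7: HIT, count now 2. Cache: [7(c=2) 88(c=8)]
  14. access 57: MISS, evict 7(c=2). Cache: [57(c=1) 88(c=8)]
  15. access 88: HIT, count now 9. Cache: [57(c=1) 88(c=9)]
  16. access 88: HIT, count now 10. Cache: [57(c=1) 88(c=10)]
  17. access 7: MISS, evict 57(c=1). Cache: [7(c=1) 88(c=10)]
  18. access 88: HIT, count now 11. Cache: [7(c=1) 88(c=11)]
  19. access 57: MISS, evict 7(c=1). Cache: [57(c=1) 88(c=11)]
  20. access 88: HIT, count now 12. Cache: [57(c=1) 88(c=12)]
Total: 13 hits, 7 misses, 5 evictions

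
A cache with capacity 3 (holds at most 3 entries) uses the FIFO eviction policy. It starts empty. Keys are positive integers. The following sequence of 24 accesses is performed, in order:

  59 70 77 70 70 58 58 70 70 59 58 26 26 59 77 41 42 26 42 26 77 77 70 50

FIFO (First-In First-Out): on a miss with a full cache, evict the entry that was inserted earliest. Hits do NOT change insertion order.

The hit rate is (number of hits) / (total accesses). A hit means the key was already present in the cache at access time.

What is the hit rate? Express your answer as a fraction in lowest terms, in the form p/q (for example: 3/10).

Answer: 11/24

Derivation:
FIFO simulation (capacity=3):
  1. access 59: MISS. Cache (old->new): [59]
  2. access 70: MISS. Cache (old->new): [59 70]
  3. access 77: MISS. Cache (old->new): [59 70 77]
  4. access 70: HIT. Cache (old->new): [59 70 77]
  5. access 70: HIT. Cache (old->new): [59 70 77]
  6. access 58: MISS, evict 59. Cache (old->new): [70 77 58]
  7. access 58: HIT. Cache (old->new): [70 77 58]
  8. access 70: HIT. Cache (old->new): [70 77 58]
  9. access 70: HIT. Cache (old->new): [70 77 58]
  10. access 59: MISS, evict 70. Cache (old->new): [77 58 59]
  11. access 58: HIT. Cache (old->new): [77 58 59]
  12. access 26: MISS, evict 77. Cache (old->new): [58 59 26]
  13. access 26: HIT. Cache (old->new): [58 59 26]
  14. access 59: HIT. Cache (old->new): [58 59 26]
  15. access 77: MISS, evict 58. Cache (old->new): [59 26 77]
  16. access 41: MISS, evict 59. Cache (old->new): [26 77 41]
  17. access 42: MISS, evict 26. Cache (old->new): [77 41 42]
  18. access 26: MISS, evict 77. Cache (old->new): [41 42 26]
  19. access 42: HIT. Cache (old->new): [41 42 26]
  20. access 26: HIT. Cache (old->new): [41 42 26]
  21. access 77: MISS, evict 41. Cache (old->new): [42 26 77]
  22. access 77: HIT. Cache (old->new): [42 26 77]
  23. access 70: MISS, evict 42. Cache (old->new): [26 77 70]
  24. access 50: MISS, evict 26. Cache (old->new): [77 70 50]
Total: 11 hits, 13 misses, 10 evictions

Hit rate = 11/24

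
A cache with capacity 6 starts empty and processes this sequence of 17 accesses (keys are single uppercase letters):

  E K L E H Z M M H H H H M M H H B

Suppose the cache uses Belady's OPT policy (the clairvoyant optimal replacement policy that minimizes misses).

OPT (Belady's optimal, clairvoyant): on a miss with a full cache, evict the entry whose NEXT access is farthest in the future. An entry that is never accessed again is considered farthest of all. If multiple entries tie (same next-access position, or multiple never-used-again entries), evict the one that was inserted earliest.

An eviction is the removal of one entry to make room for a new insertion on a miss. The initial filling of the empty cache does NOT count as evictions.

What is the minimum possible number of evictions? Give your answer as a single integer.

Answer: 1

Derivation:
OPT (Belady) simulation (capacity=6):
  1. access E: MISS. Cache: [E]
  2. access K: MISS. Cache: [E K]
  3. access L: MISS. Cache: [E K L]
  4. access E: HIT. Next use of E: never. Cache: [E K L]
  5. access H: MISS. Cache: [E K L H]
  6. access Z: MISS. Cache: [E K L H Z]
  7. access M: MISS. Cache: [E K L H Z M]
  8. access M: HIT. Next use of M: step 13. Cache: [E K L H Z M]
  9. access H: HIT. Next use of H: step 10. Cache: [E K L H Z M]
  10. access H: HIT. Next use of H: step 11. Cache: [E K L H Z M]
  11. access H: HIT. Next use of H: step 12. Cache: [E K L H Z M]
  12. access H: HIT. Next use of H: step 15. Cache: [E K L H Z M]
  13. access M: HIT. Next use of M: step 14. Cache: [E K L H Z M]
  14. access M: HIT. Next use of M: never. Cache: [E K L H Z M]
  15. access H: HIT. Next use of H: step 16. Cache: [E K L H Z M]
  16. access H: HIT. Next use of H: never. Cache: [E K L H Z M]
  17. access B: MISS, evict E (next use: never). Cache: [K L H Z M B]
Total: 10 hits, 7 misses, 1 evictions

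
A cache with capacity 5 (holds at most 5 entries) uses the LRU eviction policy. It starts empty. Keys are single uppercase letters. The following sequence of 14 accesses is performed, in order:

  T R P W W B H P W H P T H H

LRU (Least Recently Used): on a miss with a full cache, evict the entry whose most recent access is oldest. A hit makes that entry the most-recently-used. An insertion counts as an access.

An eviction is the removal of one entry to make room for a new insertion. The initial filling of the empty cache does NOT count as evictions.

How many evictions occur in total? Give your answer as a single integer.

LRU simulation (capacity=5):
  1. access T: MISS. Cache (LRU->MRU): [T]
  2. access R: MISS. Cache (LRU->MRU): [T R]
  3. access P: MISS. Cache (LRU->MRU): [T R P]
  4. access W: MISS. Cache (LRU->MRU): [T R P W]
  5. access W: HIT. Cache (LRU->MRU): [T R P W]
  6. access B: MISS. Cache (LRU->MRU): [T R P W B]
  7. access H: MISS, evict T. Cache (LRU->MRU): [R P W B H]
  8. access P: HIT. Cache (LRU->MRU): [R W B H P]
  9. access W: HIT. Cache (LRU->MRU): [R B H P W]
  10. access H: HIT. Cache (LRU->MRU): [R B P W H]
  11. access P: HIT. Cache (LRU->MRU): [R B W H P]
  12. access T: MISS, evict R. Cache (LRU->MRU): [B W H P T]
  13. access H: HIT. Cache (LRU->MRU): [B W P T H]
  14. access H: HIT. Cache (LRU->MRU): [B W P T H]
Total: 7 hits, 7 misses, 2 evictions

Answer: 2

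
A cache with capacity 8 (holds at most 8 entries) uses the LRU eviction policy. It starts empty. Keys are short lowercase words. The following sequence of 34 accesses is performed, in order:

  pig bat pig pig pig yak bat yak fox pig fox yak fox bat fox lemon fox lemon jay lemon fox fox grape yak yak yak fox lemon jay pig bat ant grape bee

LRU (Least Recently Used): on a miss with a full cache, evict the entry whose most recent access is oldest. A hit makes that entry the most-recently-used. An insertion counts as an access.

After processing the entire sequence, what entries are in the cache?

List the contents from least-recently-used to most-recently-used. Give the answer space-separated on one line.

Answer: fox lemon jay pig bat ant grape bee

Derivation:
LRU simulation (capacity=8):
  1. access pig: MISS. Cache (LRU->MRU): [pig]
  2. access bat: MISS. Cache (LRU->MRU): [pig bat]
  3. access pig: HIT. Cache (LRU->MRU): [bat pig]
  4. access pig: HIT. Cache (LRU->MRU): [bat pig]
  5. access pig: HIT. Cache (LRU->MRU): [bat pig]
  6. access yak: MISS. Cache (LRU->MRU): [bat pig yak]
  7. access bat: HIT. Cache (LRU->MRU): [pig yak bat]
  8. access yak: HIT. Cache (LRU->MRU): [pig bat yak]
  9. access fox: MISS. Cache (LRU->MRU): [pig bat yak fox]
  10. access pig: HIT. Cache (LRU->MRU): [bat yak fox pig]
  11. access fox: HIT. Cache (LRU->MRU): [bat yak pig fox]
  12. access yak: HIT. Cache (LRU->MRU): [bat pig fox yak]
  13. access fox: HIT. Cache (LRU->MRU): [bat pig yak fox]
  14. access bat: HIT. Cache (LRU->MRU): [pig yak fox bat]
  15. access fox: HIT. Cache (LRU->MRU): [pig yak bat fox]
  16. access lemon: MISS. Cache (LRU->MRU): [pig yak bat fox lemon]
  17. access fox: HIT. Cache (LRU->MRU): [pig yak bat lemon fox]
  18. access lemon: HIT. Cache (LRU->MRU): [pig yak bat fox lemon]
  19. access jay: MISS. Cache (LRU->MRU): [pig yak bat fox lemon jay]
  20. access lemon: HIT. Cache (LRU->MRU): [pig yak bat fox jay lemon]
  21. access fox: HIT. Cache (LRU->MRU): [pig yak bat jay lemon fox]
  22. access fox: HIT. Cache (LRU->MRU): [pig yak bat jay lemon fox]
  23. access grape: MISS. Cache (LRU->MRU): [pig yak bat jay lemon fox grape]
  24. access yak: HIT. Cache (LRU->MRU): [pig bat jay lemon fox grape yak]
  25. access yak: HIT. Cache (LRU->MRU): [pig bat jay lemon fox grape yak]
  26. access yak: HIT. Cache (LRU->MRU): [pig bat jay lemon fox grape yak]
  27. access fox: HIT. Cache (LRU->MRU): [pig bat jay lemon grape yak fox]
  28. access lemon: HIT. Cache (LRU->MRU): [pig bat jay grape yak fox lemon]
  29. access jay: HIT. Cache (LRU->MRU): [pig bat grape yak fox lemon jay]
  30. access pig: HIT. Cache (LRU->MRU): [bat grape yak fox lemon jay pig]
  31. access bat: HIT. Cache (LRU->MRU): [grape yak fox lemon jay pig bat]
  32. access ant: MISS. Cache (LRU->MRU): [grape yak fox lemon jay pig bat ant]
  33. access grape: HIT. Cache (LRU->MRU): [yak fox lemon jay pig bat ant grape]
  34. access bee: MISS, evict yak. Cache (LRU->MRU): [fox lemon jay pig bat ant grape bee]
Total: 25 hits, 9 misses, 1 evictions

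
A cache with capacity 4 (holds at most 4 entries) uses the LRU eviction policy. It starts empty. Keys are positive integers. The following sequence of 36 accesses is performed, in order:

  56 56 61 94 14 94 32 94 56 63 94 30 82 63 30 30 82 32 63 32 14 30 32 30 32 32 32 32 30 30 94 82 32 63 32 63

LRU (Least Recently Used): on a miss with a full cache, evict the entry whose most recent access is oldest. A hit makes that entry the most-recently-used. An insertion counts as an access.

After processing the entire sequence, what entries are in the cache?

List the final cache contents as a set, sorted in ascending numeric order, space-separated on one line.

Answer: 32 63 82 94

Derivation:
LRU simulation (capacity=4):
  1. access 56: MISS. Cache (LRU->MRU): [56]
  2. access 56: HIT. Cache (LRU->MRU): [56]
  3. access 61: MISS. Cache (LRU->MRU): [56 61]
  4. access 94: MISS. Cache (LRU->MRU): [56 61 94]
  5. access 14: MISS. Cache (LRU->MRU): [56 61 94 14]
  6. access 94: HIT. Cache (LRU->MRU): [56 61 14 94]
  7. access 32: MISS, evict 56. Cache (LRU->MRU): [61 14 94 32]
  8. access 94: HIT. Cache (LRU->MRU): [61 14 32 94]
  9. access 56: MISS, evict 61. Cache (LRU->MRU): [14 32 94 56]
  10. access 63: MISS, evict 14. Cache (LRU->MRU): [32 94 56 63]
  11. access 94: HIT. Cache (LRU->MRU): [32 56 63 94]
  12. access 30: MISS, evict 32. Cache (LRU->MRU): [56 63 94 30]
  13. access 82: MISS, evict 56. Cache (LRU->MRU): [63 94 30 82]
  14. access 63: HIT. Cache (LRU->MRU): [94 30 82 63]
  15. access 30: HIT. Cache (LRU->MRU): [94 82 63 30]
  16. access 30: HIT. Cache (LRU->MRU): [94 82 63 30]
  17. access 82: HIT. Cache (LRU->MRU): [94 63 30 82]
  18. access 32: MISS, evict 94. Cache (LRU->MRU): [63 30 82 32]
  19. access 63: HIT. Cache (LRU->MRU): [30 82 32 63]
  20. access 32: HIT. Cache (LRU->MRU): [30 82 63 32]
  21. access 14: MISS, evict 30. Cache (LRU->MRU): [82 63 32 14]
  22. access 30: MISS, evict 82. Cache (LRU->MRU): [63 32 14 30]
  23. access 32: HIT. Cache (LRU->MRU): [63 14 30 32]
  24. access 30: HIT. Cache (LRU->MRU): [63 14 32 30]
  25. access 32: HIT. Cache (LRU->MRU): [63 14 30 32]
  26. access 32: HIT. Cache (LRU->MRU): [63 14 30 32]
  27. access 32: HIT. Cache (LRU->MRU): [63 14 30 32]
  28. access 32: HIT. Cache (LRU->MRU): [63 14 30 32]
  29. access 30: HIT. Cache (LRU->MRU): [63 14 32 30]
  30. access 30: HIT. Cache (LRU->MRU): [63 14 32 30]
  31. access 94: MISS, evict 63. Cache (LRU->MRU): [14 32 30 94]
  32. access 82: MISS, evict 14. Cache (LRU->MRU): [32 30 94 82]
  33. access 32: HIT. Cache (LRU->MRU): [30 94 82 32]
  34. access 63: MISS, evict 30. Cache (LRU->MRU): [94 82 32 63]
  35. access 32: HIT. Cache (LRU->MRU): [94 82 63 32]
  36. access 63: HIT. Cache (LRU->MRU): [94 82 32 63]
Total: 21 hits, 15 misses, 11 evictions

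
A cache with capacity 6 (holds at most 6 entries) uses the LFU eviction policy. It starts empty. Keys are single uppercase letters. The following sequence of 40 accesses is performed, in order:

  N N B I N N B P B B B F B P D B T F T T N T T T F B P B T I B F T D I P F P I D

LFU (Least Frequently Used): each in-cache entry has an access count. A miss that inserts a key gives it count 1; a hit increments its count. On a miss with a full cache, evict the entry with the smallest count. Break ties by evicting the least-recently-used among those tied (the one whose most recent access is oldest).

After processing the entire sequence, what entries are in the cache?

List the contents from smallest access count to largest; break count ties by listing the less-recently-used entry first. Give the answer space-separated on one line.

LFU simulation (capacity=6):
  1. access N: MISS. Cache: [N(c=1)]
  2. access N: HIT, count now 2. Cache: [N(c=2)]
  3. access B: MISS. Cache: [B(c=1) N(c=2)]
  4. access I: MISS. Cache: [B(c=1) I(c=1) N(c=2)]
  5. access N: HIT, count now 3. Cache: [B(c=1) I(c=1) N(c=3)]
  6. access N: HIT, count now 4. Cache: [B(c=1) I(c=1) N(c=4)]
  7. access B: HIT, count now 2. Cache: [I(c=1) B(c=2) N(c=4)]
  8. access P: MISS. Cache: [I(c=1) P(c=1) B(c=2) N(c=4)]
  9. access B: HIT, count now 3. Cache: [I(c=1) P(c=1) B(c=3) N(c=4)]
  10. access B: HIT, count now 4. Cache: [I(c=1) P(c=1) N(c=4) B(c=4)]
  11. access B: HIT, count now 5. Cache: [I(c=1) P(c=1) N(c=4) B(c=5)]
  12. access F: MISS. Cache: [I(c=1) P(c=1) F(c=1) N(c=4) B(c=5)]
  13. access B: HIT, count now 6. Cache: [I(c=1) P(c=1) F(c=1) N(c=4) B(c=6)]
  14. access P: HIT, count now 2. Cache: [I(c=1) F(c=1) P(c=2) N(c=4) B(c=6)]
  15. access D: MISS. Cache: [I(c=1) F(c=1) D(c=1) P(c=2) N(c=4) B(c=6)]
  16. access B: HIT, count now 7. Cache: [I(c=1) F(c=1) D(c=1) P(c=2) N(c=4) B(c=7)]
  17. access T: MISS, evict I(c=1). Cache: [F(c=1) D(c=1) T(c=1) P(c=2) N(c=4) B(c=7)]
  18. access F: HIT, count now 2. Cache: [D(c=1) T(c=1) P(c=2) F(c=2) N(c=4) B(c=7)]
  19. access T: HIT, count now 2. Cache: [D(c=1) P(c=2) F(c=2) T(c=2) N(c=4) B(c=7)]
  20. access T: HIT, count now 3. Cache: [D(c=1) P(c=2) F(c=2) T(c=3) N(c=4) B(c=7)]
  21. access N: HIT, count now 5. Cache: [D(c=1) P(c=2) F(c=2) T(c=3) N(c=5) B(c=7)]
  22. access T: HIT, count now 4. Cache: [D(c=1) P(c=2) F(c=2) T(c=4) N(c=5) B(c=7)]
  23. access T: HIT, count now 5. Cache: [D(c=1) P(c=2) F(c=2) N(c=5) T(c=5) B(c=7)]
  24. access T: HIT, count now 6. Cache: [D(c=1) P(c=2) F(c=2) N(c=5) T(c=6) B(c=7)]
  25. access F: HIT, count now 3. Cache: [D(c=1) P(c=2) F(c=3) N(c=5) T(c=6) B(c=7)]
  26. access B: HIT, count now 8. Cache: [D(c=1) P(c=2) F(c=3) N(c=5) T(c=6) B(c=8)]
  27. access P: HIT, count now 3. Cache: [D(c=1) F(c=3) P(c=3) N(c=5) T(c=6) B(c=8)]
  28. access B: HIT, count now 9. Cache: [D(c=1) F(c=3) P(c=3) N(c=5) T(c=6) B(c=9)]
  29. access T: HIT, count now 7. Cache: [D(c=1) F(c=3) P(c=3) N(c=5) T(c=7) B(c=9)]
  30. access I: MISS, evict D(c=1). Cache: [I(c=1) F(c=3) P(c=3) N(c=5) T(c=7) B(c=9)]
  31. access B: HIT, count now 10. Cache: [I(c=1) F(c=3) P(c=3) N(c=5) T(c=7) B(c=10)]
  32. access F: HIT, count now 4. Cache: [I(c=1) P(c=3) F(c=4) N(c=5) T(c=7) B(c=10)]
  33. access T: HIT, count now 8. Cache: [I(c=1) P(c=3) F(c=4) N(c=5) T(c=8) B(c=10)]
  34. access D: MISS, evict I(c=1). Cache: [D(c=1) P(c=3) F(c=4) N(c=5) T(c=8) B(c=10)]
  35. access I: MISS, evict D(c=1). Cache: [I(c=1) P(c=3) F(c=4) N(c=5) T(c=8) B(c=10)]
  36. access P: HIT, count now 4. Cache: [I(c=1) F(c=4) P(c=4) N(c=5) T(c=8) B(c=10)]
  37. access F: HIT, count now 5. Cache: [I(c=1) P(c=4) N(c=5) F(c=5) T(c=8) B(c=10)]
  38. access P: HIT, count now 5. Cache: [I(c=1) N(c=5) F(c=5) P(c=5) T(c=8) B(c=10)]
  39. access I: HIT, count now 2. Cache: [I(c=2) N(c=5) F(c=5) P(c=5) T(c=8) B(c=10)]
  40. access D: MISS, evict I(c=2). Cache: [D(c=1) N(c=5) F(c=5) P(c=5) T(c=8) B(c=10)]
Total: 29 hits, 11 misses, 5 evictions

Answer: D N F P T B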